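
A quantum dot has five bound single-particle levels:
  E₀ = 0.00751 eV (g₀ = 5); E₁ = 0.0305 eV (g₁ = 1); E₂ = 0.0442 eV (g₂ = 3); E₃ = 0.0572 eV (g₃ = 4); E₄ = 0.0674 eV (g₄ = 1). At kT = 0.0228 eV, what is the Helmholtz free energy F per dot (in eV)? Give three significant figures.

-0.0351 eV

Eᵢ/kT = 0.32939, 1.3377, 1.9386, 2.5088, 2.9561.
Z = Σ gᵢe^(−Eᵢ/kT) = 5·e^(−0.32939) + 1·e^(−1.3377) + 3·e^(−1.9386) + 4·e^(−2.5088) + 1·e^(−2.9561) = 3.5968 + 0.26245 + 0.43172 + 0.32546 + 0.052021 = 4.6685.
F = −kT ln Z = −0.0228 × ln(4.6685) = −0.0228 × 1.5408 = -0.0351 eV.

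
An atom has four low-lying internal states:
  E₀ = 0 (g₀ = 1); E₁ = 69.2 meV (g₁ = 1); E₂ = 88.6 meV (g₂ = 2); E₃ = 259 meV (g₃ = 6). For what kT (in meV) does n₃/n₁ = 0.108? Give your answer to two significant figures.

47 meV

n₃/n₁ = (g₃/g₁) exp[−(E₃−E₁)/kT] = 0.108.
⇒ (E₃−E₁)/kT = ln((6/1)/0.108) = ln(55.56) = 4.017.
kT = 189.8 meV / 4.017 = 47 meV.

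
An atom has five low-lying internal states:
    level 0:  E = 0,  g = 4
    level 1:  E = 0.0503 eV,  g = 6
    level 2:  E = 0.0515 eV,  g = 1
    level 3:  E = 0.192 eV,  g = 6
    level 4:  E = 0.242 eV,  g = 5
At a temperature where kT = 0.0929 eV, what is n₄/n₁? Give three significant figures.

0.106

n₄/n₁ = (g₄/g₁) exp[−(E₄−E₁)/kT] = (5/6) × exp(−(0.1917 eV)/(0.0929 eV)) = (5/6) × exp(-2.0635) = 0.106.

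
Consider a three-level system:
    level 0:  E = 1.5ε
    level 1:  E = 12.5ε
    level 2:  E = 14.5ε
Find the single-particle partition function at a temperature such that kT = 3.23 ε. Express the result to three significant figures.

Eᵢ/kT = 0.46440, 3.8700, 4.4892.
Z = Σ e^(−Eᵢ/kT) = e^(−0.46440) + e^(−3.8700) + e^(−4.4892) = 0.62851 + 0.020858 + 0.011230 = 0.66060.

Z = 0.661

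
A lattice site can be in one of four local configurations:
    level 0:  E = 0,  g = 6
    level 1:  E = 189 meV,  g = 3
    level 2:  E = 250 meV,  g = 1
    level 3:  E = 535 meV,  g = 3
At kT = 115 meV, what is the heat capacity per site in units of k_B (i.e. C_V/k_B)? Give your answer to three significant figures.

Eᵢ/kT = 0, 1.6435, 2.1739, 4.6522.
Z = Σ gᵢe^(−Eᵢ/kT) = 6·e^(−0) + 3·e^(−1.6435) + 1·e^(−2.1739) + 3·e^(−4.6522) = 6.0000 + 0.57991 + 0.11373 + 0.028622 = 6.7223.
⟨E⟩ = 22.812 meV, ⟨E²⟩ = 5357.6 meV².
C_V/k_B = (⟨E²⟩ − ⟨E⟩²)/(kT)² = (5357.6 − 520.39)/13225 = 0.366.

0.366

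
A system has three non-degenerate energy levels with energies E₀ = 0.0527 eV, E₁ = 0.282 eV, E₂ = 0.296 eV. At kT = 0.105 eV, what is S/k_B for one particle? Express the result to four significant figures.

0.5832

Eᵢ/kT = 0.501905, 2.68571, 2.81905.
Z = Σ e^(−Eᵢ/kT) = e^(−0.501905) + e^(−2.68571) + e^(−2.81905) = 0.605376 + 0.0681728 + 0.0596626 = 0.733211.
⟨E⟩ = Σ EᵢPᵢ = 0.0938177 eV.
S/k_B = ln Z + ⟨E⟩/kT = ln(0.733211) + 0.0938177/0.105 = -0.310322 + 0.893502 = 0.5832.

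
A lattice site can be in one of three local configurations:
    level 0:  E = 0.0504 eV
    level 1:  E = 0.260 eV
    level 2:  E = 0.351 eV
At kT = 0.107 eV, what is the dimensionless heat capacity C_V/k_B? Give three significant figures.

0.709

Eᵢ/kT = 0.47103, 2.4299, 3.2804.
Z = Σ e^(−Eᵢ/kT) = e^(−0.47103) + e^(−2.4299) + e^(−3.2804) = 0.62436 + 0.088046 + 0.037613 = 0.75002.
⟨E⟩ = 0.090080 eV, ⟨E²⟩ = 0.016229 eV².
C_V/k_B = (⟨E²⟩ − ⟨E⟩²)/(kT)² = (0.016229 − 0.0081144)/0.011449 = 0.709.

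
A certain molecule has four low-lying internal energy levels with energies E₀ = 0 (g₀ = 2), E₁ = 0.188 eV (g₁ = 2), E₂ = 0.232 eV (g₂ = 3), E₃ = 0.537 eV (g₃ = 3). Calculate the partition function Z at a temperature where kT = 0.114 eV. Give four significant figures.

Eᵢ/kT = 0, 1.64912, 2.03509, 4.71053.
Z = Σ gᵢe^(−Eᵢ/kT) = 2·e^(−0) + 2·e^(−1.64912) + 3·e^(−2.03509) + 3·e^(−4.71053) = 2.00000 + 0.384438 + 0.392006 + 0.0270000 = 2.80344.

Z = 2.803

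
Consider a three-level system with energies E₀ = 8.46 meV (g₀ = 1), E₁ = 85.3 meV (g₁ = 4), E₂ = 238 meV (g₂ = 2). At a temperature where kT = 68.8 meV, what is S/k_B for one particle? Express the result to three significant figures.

Eᵢ/kT = 0.12297, 1.2398, 3.4593.
Z = Σ gᵢe^(−Eᵢ/kT) = 1·e^(−0.12297) + 4·e^(−1.2398) + 2·e^(−3.4593) = 0.88429 + 1.1578 + 0.062904 = 2.1050.
⟨E⟩ = Σ EᵢPᵢ = 57.583 meV.
S/k_B = ln Z + ⟨E⟩/kT = ln(2.1050) + 57.583/68.8 = 0.74432 + 0.83696 = 1.58.

1.58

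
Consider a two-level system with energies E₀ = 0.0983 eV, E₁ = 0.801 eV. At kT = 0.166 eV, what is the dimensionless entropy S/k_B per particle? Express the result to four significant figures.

Eᵢ/kT = 0.592169, 4.82530.
Z = Σ e^(−Eᵢ/kT) = e^(−0.592169) + e^(−4.82530) = 0.553126 + 0.00802415 = 0.561150.
⟨E⟩ = Σ EᵢPᵢ = 0.108348 eV.
S/k_B = ln Z + ⟨E⟩/kT = ln(0.561150) + 0.108348/0.166 = -0.577767 + 0.652699 = 0.07493.

0.07493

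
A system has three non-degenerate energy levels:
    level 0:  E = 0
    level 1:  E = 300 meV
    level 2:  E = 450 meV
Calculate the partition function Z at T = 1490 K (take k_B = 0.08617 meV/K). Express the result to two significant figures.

Z = 1.1

k_BT = 0.08617 × 1490 K = 128.4 meV.
Eᵢ/kT = 0, 2.336, 3.505.
Z = Σ e^(−Eᵢ/kT) = e^(−0) + e^(−2.336) + e^(−3.505) = 1.000 + 0.09671 + 0.03005 = 1.127.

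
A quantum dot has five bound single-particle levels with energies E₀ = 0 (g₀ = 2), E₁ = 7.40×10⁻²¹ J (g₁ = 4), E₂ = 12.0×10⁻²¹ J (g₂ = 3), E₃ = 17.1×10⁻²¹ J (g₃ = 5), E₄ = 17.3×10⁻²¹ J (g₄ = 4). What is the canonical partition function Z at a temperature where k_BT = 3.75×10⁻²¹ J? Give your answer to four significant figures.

Eᵢ/kT = 0, 1.97333, 3.20000, 4.56000, 4.61333.
Z = Σ gᵢe^(−Eᵢ/kT) = 2·e^(−0) + 4·e^(−1.97333) + 3·e^(−3.20000) + 5·e^(−4.56000) + 4·e^(−4.61333) = 2.00000 + 0.555973 + 0.122287 + 0.0523103 + 0.0396749 = 2.77025.

Z = 2.770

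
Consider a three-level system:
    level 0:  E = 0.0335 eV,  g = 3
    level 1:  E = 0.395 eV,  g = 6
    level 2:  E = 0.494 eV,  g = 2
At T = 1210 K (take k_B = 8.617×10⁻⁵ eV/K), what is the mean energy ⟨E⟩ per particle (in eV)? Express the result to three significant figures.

0.0580 eV

k_BT = 8.617×10⁻⁵ × 1210 K = 0.10427 eV.
Eᵢ/kT = 0.32128, 3.7882, 4.7377.
Z = Σ gᵢe^(−Eᵢ/kT) = 3·e^(−0.32128) + 6·e^(−3.7882) + 2·e^(−4.7377) = 2.1757 + 0.13582 + 0.017518 = 2.3290.
⟨E⟩ = Σ Eᵢ gᵢe^(−Eᵢ/kT) / Z = (0.0335·2.1757 + 0.395·0.13582 + 0.494·0.017518) / 2.3290 = 0.0580 eV.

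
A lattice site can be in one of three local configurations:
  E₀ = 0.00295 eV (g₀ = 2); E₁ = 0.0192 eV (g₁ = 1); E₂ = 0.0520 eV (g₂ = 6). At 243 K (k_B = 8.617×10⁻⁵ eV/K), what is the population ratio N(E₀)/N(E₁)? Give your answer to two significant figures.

k_BT = 8.617×10⁻⁵ × 243 K = 0.02094 eV.
n₀/n₁ = (g₀/g₁) exp[−(E₀−E₁)/kT] = (2/1) × exp(−(-0.01625 eV)/(0.02094 eV)) = (2/1) × exp(0.7760) = 4.3.

4.3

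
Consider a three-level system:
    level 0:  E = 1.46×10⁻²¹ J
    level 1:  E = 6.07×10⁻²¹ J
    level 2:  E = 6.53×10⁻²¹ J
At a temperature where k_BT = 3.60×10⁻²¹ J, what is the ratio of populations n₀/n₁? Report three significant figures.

3.60

n₀/n₁ = exp[−(E₀−E₁)/kT] = exp(−(-4.61 ×10⁻²¹ J)/(3.60 ×10⁻²¹ J)) = exp(1.2806) = 3.60.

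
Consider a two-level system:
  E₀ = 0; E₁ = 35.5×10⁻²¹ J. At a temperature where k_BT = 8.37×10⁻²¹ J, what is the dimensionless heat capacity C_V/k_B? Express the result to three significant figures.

Eᵢ/kT = 0, 4.2413.
Z = Σ e^(−Eᵢ/kT) = e^(−0) + e^(−4.2413) = 1.0000 + 0.014389 = 1.0144.
⟨E⟩ = 0.50356, ⟨E²⟩ = 17.876.
C_V/k_B = (⟨E²⟩ − ⟨E⟩²)/(kT)² = (17.876 − 0.25357)/70.057 = 0.252.

0.252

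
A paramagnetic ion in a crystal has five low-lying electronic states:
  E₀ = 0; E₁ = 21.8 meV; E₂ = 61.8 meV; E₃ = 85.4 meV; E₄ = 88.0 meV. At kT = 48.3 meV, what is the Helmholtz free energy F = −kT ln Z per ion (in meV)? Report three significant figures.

-39.1 meV

Eᵢ/kT = 0, 0.45135, 1.2795, 1.7681, 1.8219.
Z = Σ e^(−Eᵢ/kT) = e^(−0) + e^(−0.45135) + e^(−1.2795) + e^(−1.7681) + e^(−1.8219) = 1.0000 + 0.63677 + 0.27818 + 0.17066 + 0.16172 = 2.2473.
F = −kT ln Z = −48.3 × ln(2.2473) = −48.3 × 0.80973 = -39.1 meV.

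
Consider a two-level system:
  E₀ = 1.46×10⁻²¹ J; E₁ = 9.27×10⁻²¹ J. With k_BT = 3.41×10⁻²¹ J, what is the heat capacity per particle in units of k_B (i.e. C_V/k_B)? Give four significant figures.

Eᵢ/kT = 0.428152, 2.71848.
Z = Σ e^(−Eᵢ/kT) = e^(−0.428152) + e^(−2.71848) = 0.651712 + 0.0659750 = 0.717687.
⟨E⟩ = 2.17795, ⟨E²⟩ = 9.83522.
C_V/k_B = (⟨E²⟩ − ⟨E⟩²)/(kT)² = (9.83522 − 4.74347)/11.6281 = 0.4379.

0.4379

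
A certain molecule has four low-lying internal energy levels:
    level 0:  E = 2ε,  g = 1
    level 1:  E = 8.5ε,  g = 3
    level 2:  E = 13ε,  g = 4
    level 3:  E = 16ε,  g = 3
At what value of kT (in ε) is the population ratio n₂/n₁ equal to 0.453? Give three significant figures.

n₂/n₁ = (g₂/g₁) exp[−(E₂−E₁)/kT] = 0.453.
⇒ (E₂−E₁)/kT = ln((4/3)/0.453) = ln(2.9433) = 1.0795.
kT = 4.5ε / 1.0795 = 4.17 ε.

4.17 ε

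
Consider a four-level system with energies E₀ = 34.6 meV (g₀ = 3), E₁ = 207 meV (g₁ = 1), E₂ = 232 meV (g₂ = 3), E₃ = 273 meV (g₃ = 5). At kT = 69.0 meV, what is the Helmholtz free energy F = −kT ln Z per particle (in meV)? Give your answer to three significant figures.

-50.1 meV

Eᵢ/kT = 0.50145, 3.0000, 3.3623, 3.9565.
Z = Σ gᵢe^(−Eᵢ/kT) = 3·e^(−0.50145) + 1·e^(−3.0000) + 3·e^(−3.3623) + 5·e^(−3.9565) = 1.8170 + 0.049787 + 0.10397 + 0.095650 = 2.0664.
F = −kT ln Z = −69.0 × ln(2.0664) = −69.0 × 0.72581 = -50.1 meV.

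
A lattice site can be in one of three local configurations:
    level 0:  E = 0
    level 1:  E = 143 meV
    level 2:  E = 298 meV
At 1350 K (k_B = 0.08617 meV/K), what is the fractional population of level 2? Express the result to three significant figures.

k_BT = 0.08617 × 1350 K = 116.33 meV.
Eᵢ/kT = 0, 1.2293, 2.5617.
Z = Σ e^(−Eᵢ/kT) = e^(−0) + e^(−1.2293) + e^(−2.5617) = 1.0000 + 0.29250 + 0.077173 = 1.3697.
P₂ = e^(−E₂/kT) / Z = 0.077173/1.3697 = 0.0563.

0.0563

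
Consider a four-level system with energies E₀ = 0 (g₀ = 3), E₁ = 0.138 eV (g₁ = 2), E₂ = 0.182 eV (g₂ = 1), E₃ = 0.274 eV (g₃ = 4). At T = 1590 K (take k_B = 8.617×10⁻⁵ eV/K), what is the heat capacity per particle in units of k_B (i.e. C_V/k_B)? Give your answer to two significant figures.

k_BT = 8.617×10⁻⁵ × 1590 K = 0.1370 eV.
Eᵢ/kT = 0, 1.007, 1.328, 2.000.
Z = Σ gᵢe^(−Eᵢ/kT) = 3·e^(−0) + 2·e^(−1.007) + 1·e^(−1.328) + 4·e^(−2.000) = 3.000 + 0.7306 + 0.2650 + 0.5413 = 4.537.
⟨E⟩ = 0.06554 eV, ⟨E²⟩ = 0.01396 eV².
C_V/k_B = (⟨E²⟩ − ⟨E⟩²)/(kT)² = (0.01396 − 0.004295)/0.01877 = 0.51.

0.51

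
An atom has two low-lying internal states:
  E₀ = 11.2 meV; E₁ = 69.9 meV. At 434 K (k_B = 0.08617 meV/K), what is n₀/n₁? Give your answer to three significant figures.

4.80

k_BT = 0.08617 × 434 K = 37.398 meV.
n₀/n₁ = exp[−(E₀−E₁)/kT] = exp(−(-58.7 meV)/(37.398 meV)) = exp(1.5696) = 4.80.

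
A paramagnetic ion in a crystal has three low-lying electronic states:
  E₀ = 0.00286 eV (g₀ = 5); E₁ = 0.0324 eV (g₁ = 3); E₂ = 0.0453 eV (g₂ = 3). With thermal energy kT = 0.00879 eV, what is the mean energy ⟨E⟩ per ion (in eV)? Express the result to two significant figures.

Eᵢ/kT = 0.3254, 3.686, 5.154.
Z = Σ gᵢe^(−Eᵢ/kT) = 5·e^(−0.3254) + 3·e^(−3.686) + 3·e^(−5.154) = 3.611 + 0.07522 + 0.01733 = 3.704.
⟨E⟩ = Σ Eᵢ gᵢe^(−Eᵢ/kT) / Z = (0.00286·3.611 + 0.0324·0.07522 + 0.0453·0.01733) / 3.704 = 0.0037 eV.

0.0037 eV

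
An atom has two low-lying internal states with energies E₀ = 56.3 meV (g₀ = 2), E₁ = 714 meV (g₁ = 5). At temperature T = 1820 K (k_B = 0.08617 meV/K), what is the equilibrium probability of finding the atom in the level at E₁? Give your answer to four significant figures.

0.03635

k_BT = 0.08617 × 1820 K = 156.829 meV.
Eᵢ/kT = 0.358990, 4.55273.
Z = Σ gᵢe^(−Eᵢ/kT) = 2·e^(−0.358990) + 5·e^(−4.55273) = 1.39676 + 0.0526920 = 1.44945.
P₁ = g₁ e^(−E₁/kT) / Z = 0.0526920/1.44945 = 0.03635.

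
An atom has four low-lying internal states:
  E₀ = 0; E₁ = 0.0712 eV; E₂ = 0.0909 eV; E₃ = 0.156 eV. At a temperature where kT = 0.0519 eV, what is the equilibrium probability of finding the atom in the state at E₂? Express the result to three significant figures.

0.118

Eᵢ/kT = 0, 1.3719, 1.7514, 3.0058.
Z = Σ e^(−Eᵢ/kT) = e^(−0) + e^(−1.3719) + e^(−1.7514) + e^(−3.0058) = 1.0000 + 0.25362 + 0.17353 + 0.049499 = 1.4766.
P₂ = e^(−E₂/kT) / Z = 0.17353/1.4766 = 0.118.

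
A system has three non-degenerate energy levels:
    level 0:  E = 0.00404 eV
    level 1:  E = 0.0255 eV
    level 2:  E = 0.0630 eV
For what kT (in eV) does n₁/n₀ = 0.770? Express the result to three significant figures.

n₁/n₀ = exp[−(E₁−E₀)/kT] = 0.770.
⇒ (E₁−E₀)/kT = ln(1/0.770) = ln(1.2987) = 0.26136.
kT = 0.02146 eV / 0.26136 = 0.0821 eV.

0.0821 eV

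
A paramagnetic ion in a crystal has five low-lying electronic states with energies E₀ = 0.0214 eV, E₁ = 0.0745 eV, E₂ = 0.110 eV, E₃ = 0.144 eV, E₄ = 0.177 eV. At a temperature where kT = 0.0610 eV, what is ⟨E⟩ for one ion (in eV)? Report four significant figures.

Eᵢ/kT = 0.350820, 1.22131, 1.80328, 2.36066, 2.90164.
Z = Σ e^(−Eᵢ/kT) = e^(−0.350820) + e^(−1.22131) + e^(−1.80328) + e^(−2.36066) + e^(−2.90164) = 0.704110 + 0.294844 + 0.164758 + 0.0943579 + 0.0549331 = 1.31300.
⟨E⟩ = Σ Eᵢ e^(−Eᵢ/kT) / Z = (0.0214·0.704110 + 0.0745·0.294844 + 0.110·0.164758 + 0.144·0.0943579 + 0.177·0.0549331) / 1.31300 = 0.05976 eV.

0.05976 eV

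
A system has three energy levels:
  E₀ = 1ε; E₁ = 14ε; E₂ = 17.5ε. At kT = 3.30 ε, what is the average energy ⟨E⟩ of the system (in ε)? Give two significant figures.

1.4 ε

Eᵢ/kT = 0.3030, 4.242, 5.303.
Z = Σ e^(−Eᵢ/kT) = e^(−0.3030) + e^(−4.242) + e^(−5.303) = 0.7386 + 0.01438 + 0.004977 = 0.7580.
⟨E⟩ = Σ Eᵢ e^(−Eᵢ/kT) / Z = (1·0.7386 + 14·0.01438 + 17.5·0.004977) / 0.7580 = 1.4 ε.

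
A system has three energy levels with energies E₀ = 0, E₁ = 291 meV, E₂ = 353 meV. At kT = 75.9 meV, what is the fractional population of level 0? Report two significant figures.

0.97

Eᵢ/kT = 0, 3.834, 4.651.
Z = Σ e^(−Eᵢ/kT) = e^(−0) + e^(−3.834) + e^(−4.651) = 1.000 + 0.02162 + 0.009552 = 1.031.
P₀ = e^(−E₀/kT) / Z = 1.000/1.031 = 0.97.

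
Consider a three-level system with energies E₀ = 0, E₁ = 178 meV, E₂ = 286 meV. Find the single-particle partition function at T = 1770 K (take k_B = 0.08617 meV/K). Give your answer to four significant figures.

k_BT = 0.08617 × 1770 K = 152.521 meV.
Eᵢ/kT = 0, 1.16705, 1.87515.
Z = Σ e^(−Eᵢ/kT) = e^(−0) + e^(−1.16705) + e^(−1.87515) = 1.00000 + 0.311284 + 0.153332 = 1.46462.

Z = 1.465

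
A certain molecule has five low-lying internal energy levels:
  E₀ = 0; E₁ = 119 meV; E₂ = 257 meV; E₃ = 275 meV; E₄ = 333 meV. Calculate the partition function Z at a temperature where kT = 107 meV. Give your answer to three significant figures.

Eᵢ/kT = 0, 1.1121, 2.4019, 2.5701, 3.1121.
Z = Σ e^(−Eᵢ/kT) = e^(−0) + e^(−1.1121) + e^(−2.4019) + e^(−2.5701) + e^(−3.1121) = 1.0000 + 0.32887 + 0.090546 + 0.076528 + 0.044507 = 1.5405.

Z = 1.54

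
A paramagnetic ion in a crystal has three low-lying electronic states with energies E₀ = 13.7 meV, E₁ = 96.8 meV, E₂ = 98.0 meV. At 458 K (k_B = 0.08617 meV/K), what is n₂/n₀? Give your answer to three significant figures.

k_BT = 0.08617 × 458 K = 39.466 meV.
n₂/n₀ = exp[−(E₂−E₀)/kT] = exp(−(84.3 meV)/(39.466 meV)) = exp(-2.1360) = 0.118.

0.118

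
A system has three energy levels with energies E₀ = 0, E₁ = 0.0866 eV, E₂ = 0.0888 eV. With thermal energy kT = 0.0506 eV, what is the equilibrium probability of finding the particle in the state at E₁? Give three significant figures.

Eᵢ/kT = 0, 1.7115, 1.7549.
Z = Σ e^(−Eᵢ/kT) = e^(−0) + e^(−1.7115) + e^(−1.7549) = 1.0000 + 0.18059 + 0.17292 = 1.3535.
P₁ = e^(−E₁/kT) / Z = 0.18059/1.3535 = 0.133.

0.133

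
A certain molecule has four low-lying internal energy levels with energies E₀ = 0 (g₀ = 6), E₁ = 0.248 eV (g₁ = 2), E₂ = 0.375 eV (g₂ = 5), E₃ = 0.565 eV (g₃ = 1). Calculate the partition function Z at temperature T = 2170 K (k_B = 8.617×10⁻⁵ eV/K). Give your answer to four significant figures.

k_BT = 8.617×10⁻⁵ × 2170 K = 0.186989 eV.
Eᵢ/kT = 0, 1.32628, 2.00547, 3.02157.
Z = Σ gᵢe^(−Eᵢ/kT) = 6·e^(−0) + 2·e^(−1.32628) + 5·e^(−2.00547) + 1·e^(−3.02157) = 6.00000 + 0.530926 + 0.672985 + 0.0487247 = 7.25264.

Z = 7.253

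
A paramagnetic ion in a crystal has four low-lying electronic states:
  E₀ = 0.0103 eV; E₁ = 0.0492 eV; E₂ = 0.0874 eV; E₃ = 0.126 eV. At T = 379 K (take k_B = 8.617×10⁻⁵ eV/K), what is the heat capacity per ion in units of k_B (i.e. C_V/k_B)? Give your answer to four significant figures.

0.6931

k_BT = 8.617×10⁻⁵ × 379 K = 0.0326584 eV.
Eᵢ/kT = 0.315386, 1.50650, 2.67619, 3.85812.
Z = Σ e^(−Eᵢ/kT) = e^(−0.315386) + e^(−1.50650) + e^(−2.67619) + e^(−3.85812) = 0.729507 + 0.221685 + 0.0688249 + 0.0211076 = 1.04112.
⟨E⟩ = 0.0260255 eV, ⟨E²⟩ = 0.00141660 eV².
C_V/k_B = (⟨E²⟩ − ⟨E⟩²)/(kT)² = (0.00141660 − 0.000677327)/0.00106657 = 0.6931.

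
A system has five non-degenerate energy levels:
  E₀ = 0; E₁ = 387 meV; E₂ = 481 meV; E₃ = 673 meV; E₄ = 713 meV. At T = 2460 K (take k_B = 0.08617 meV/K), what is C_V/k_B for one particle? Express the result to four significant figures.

k_BT = 0.08617 × 2460 K = 211.978 meV.
Eᵢ/kT = 0, 1.82566, 2.26910, 3.17486, 3.36356.
Z = Σ e^(−Eᵢ/kT) = e^(−0) + e^(−1.82566) + e^(−2.26910) + e^(−3.17486) + e^(−3.36356) = 1.00000 + 0.161111 + 0.103405 + 0.0418000 + 0.0346118 = 1.34093.
⟨E⟩ = 122.972 meV, ⟨E²⟩ = 63076.6 meV².
C_V/k_B = (⟨E²⟩ − ⟨E⟩²)/(kT)² = (63076.6 − 15122.1)/44934.7 = 1.067.

1.067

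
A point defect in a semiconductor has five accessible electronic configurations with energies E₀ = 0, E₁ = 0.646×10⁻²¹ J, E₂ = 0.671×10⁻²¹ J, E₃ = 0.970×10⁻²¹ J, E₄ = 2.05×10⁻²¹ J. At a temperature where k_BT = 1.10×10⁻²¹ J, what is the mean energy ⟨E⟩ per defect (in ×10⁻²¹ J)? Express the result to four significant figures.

0.5409 ×10⁻²¹ J

Eᵢ/kT = 0, 0.587273, 0.610000, 0.881818, 1.86364.
Z = Σ e^(−Eᵢ/kT) = e^(−0) + e^(−0.587273) + e^(−0.610000) + e^(−0.881818) + e^(−1.86364) = 1.00000 + 0.555841 + 0.543351 + 0.414030 + 0.155107 = 2.66833.
⟨E⟩ = Σ Eᵢ e^(−Eᵢ/kT) / Z = (0·1.00000 + 0.646·0.555841 + 0.671·0.543351 + 0.970·0.414030 + 2.05·0.155107) / 2.66833 = 0.5409 ×10⁻²¹ J.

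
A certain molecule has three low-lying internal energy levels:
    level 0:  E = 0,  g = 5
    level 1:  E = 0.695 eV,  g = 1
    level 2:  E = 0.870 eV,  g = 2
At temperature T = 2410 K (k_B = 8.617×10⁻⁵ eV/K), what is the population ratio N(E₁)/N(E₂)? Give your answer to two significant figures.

k_BT = 8.617×10⁻⁵ × 2410 K = 0.2077 eV.
n₁/n₂ = (g₁/g₂) exp[−(E₁−E₂)/kT] = (1/2) × exp(−(-0.175 eV)/(0.2077 eV)) = (1/2) × exp(0.8426) = 1.2.

1.2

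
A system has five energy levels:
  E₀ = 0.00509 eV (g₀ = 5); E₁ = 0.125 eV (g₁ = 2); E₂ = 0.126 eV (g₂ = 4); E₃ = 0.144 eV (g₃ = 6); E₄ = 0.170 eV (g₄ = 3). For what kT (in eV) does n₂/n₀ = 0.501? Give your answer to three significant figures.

n₂/n₀ = (g₂/g₀) exp[−(E₂−E₀)/kT] = 0.501.
⇒ (E₂−E₀)/kT = ln((4/5)/0.501) = ln(1.5968) = 0.46800.
kT = 0.12091 eV / 0.46800 = 0.258 eV.

0.258 eV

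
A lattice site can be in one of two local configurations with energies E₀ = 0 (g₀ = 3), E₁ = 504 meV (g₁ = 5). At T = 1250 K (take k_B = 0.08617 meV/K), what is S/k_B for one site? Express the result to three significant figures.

k_BT = 0.08617 × 1250 K = 107.71 meV.
Eᵢ/kT = 0, 4.6792.
Z = Σ gᵢe^(−Eᵢ/kT) = 3·e^(−0) + 5·e^(−4.6792) = 3.0000 + 0.046432 = 3.0464.
⟨E⟩ = Σ EᵢPᵢ = 7.6818 meV.
S/k_B = ln Z + ⟨E⟩/kT = ln(3.0464) + 7.6818/107.71 = 1.1140 + 0.071319 = 1.19.

1.19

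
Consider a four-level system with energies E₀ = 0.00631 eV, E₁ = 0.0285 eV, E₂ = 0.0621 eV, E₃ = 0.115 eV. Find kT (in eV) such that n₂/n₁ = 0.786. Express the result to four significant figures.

0.1395 eV

n₂/n₁ = exp[−(E₂−E₁)/kT] = 0.786.
⇒ (E₂−E₁)/kT = ln(1/0.786) = ln(1.27226) = 0.240795.
kT = 0.0336 eV / 0.240795 = 0.1395 eV.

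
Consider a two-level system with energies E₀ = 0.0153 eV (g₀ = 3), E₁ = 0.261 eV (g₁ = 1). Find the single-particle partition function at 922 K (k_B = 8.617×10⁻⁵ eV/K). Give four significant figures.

Z = 2.512

k_BT = 8.617×10⁻⁵ × 922 K = 0.0794487 eV.
Eᵢ/kT = 0.192577, 3.28514.
Z = Σ gᵢe^(−Eᵢ/kT) = 3·e^(−0.192577) + 1·e^(−3.28514) = 2.47449 + 0.0374353 = 2.51193.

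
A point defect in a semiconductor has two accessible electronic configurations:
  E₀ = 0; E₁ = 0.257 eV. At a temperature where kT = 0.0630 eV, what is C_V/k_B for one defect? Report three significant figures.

0.272

Eᵢ/kT = 0, 4.0794.
Z = Σ e^(−Eᵢ/kT) = e^(−0) + e^(−4.0794) = 1.0000 + 0.016918 = 1.0169.
⟨E⟩ = 0.0042757 eV, ⟨E²⟩ = 0.0010988 eV².
C_V/k_B = (⟨E²⟩ − ⟨E⟩²)/(kT)² = (0.0010988 − 0.000018282)/0.0039690 = 0.272.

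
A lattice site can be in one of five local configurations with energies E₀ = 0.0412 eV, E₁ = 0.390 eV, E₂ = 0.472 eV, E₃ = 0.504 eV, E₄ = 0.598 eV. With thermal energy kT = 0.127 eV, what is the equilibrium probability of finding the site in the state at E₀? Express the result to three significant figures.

Eᵢ/kT = 0.32441, 3.0709, 3.7165, 3.9685, 4.7087.
Z = Σ e^(−Eᵢ/kT) = e^(−0.32441) + e^(−3.0709) + e^(−3.7165) + e^(−3.9685) + e^(−4.7087) = 0.72295 + 0.046379 + 0.024319 + 0.018902 + 0.0090165 = 0.82157.
P₀ = e^(−E₀/kT) / Z = 0.72295/0.82157 = 0.880.

0.880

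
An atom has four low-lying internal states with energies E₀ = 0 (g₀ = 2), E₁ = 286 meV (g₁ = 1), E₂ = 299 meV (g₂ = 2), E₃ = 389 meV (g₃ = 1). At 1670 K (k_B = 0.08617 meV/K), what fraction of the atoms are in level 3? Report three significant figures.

k_BT = 0.08617 × 1670 K = 143.90 meV.
Eᵢ/kT = 0, 1.9875, 2.0778, 2.7033.
Z = Σ gᵢe^(−Eᵢ/kT) = 2·e^(−0) + 1·e^(−1.9875) + 2·e^(−2.0778) + 1·e^(−2.7033) = 2.0000 + 0.13704 + 0.25041 + 0.066984 = 2.4544.
P₃ = g₃ e^(−E₃/kT) / Z = 0.066984/2.4544 = 0.0273.

0.0273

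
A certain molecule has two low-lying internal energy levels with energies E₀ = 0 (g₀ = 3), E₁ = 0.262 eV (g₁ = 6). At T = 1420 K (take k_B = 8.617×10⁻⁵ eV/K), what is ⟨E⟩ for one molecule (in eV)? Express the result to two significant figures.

k_BT = 8.617×10⁻⁵ × 1420 K = 0.1224 eV.
Eᵢ/kT = 0, 2.141.
Z = Σ gᵢe^(−Eᵢ/kT) = 3·e^(−0) + 6·e^(−2.141) = 3.000 + 0.7052 = 3.705.
⟨E⟩ = Σ Eᵢ gᵢe^(−Eᵢ/kT) / Z = (0·3.000 + 0.262·0.7052) / 3.705 = 0.050 eV.

0.050 eV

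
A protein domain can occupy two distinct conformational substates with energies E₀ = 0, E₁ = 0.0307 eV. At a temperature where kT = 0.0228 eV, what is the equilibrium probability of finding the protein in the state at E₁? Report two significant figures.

Eᵢ/kT = 0, 1.346.
Z = Σ e^(−Eᵢ/kT) = e^(−0) + e^(−1.346) = 1.000 + 0.2603 = 1.260.
P₁ = e^(−E₁/kT) / Z = 0.2603/1.260 = 0.21.

0.21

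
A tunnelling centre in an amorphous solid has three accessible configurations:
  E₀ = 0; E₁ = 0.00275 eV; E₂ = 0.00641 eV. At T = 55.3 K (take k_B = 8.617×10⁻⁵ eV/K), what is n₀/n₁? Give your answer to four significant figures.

1.781

k_BT = 8.617×10⁻⁵ × 55.3 K = 0.00476520 eV.
n₀/n₁ = exp[−(E₀−E₁)/kT] = exp(−(-0.00275 eV)/(0.00476520 eV)) = exp(0.577101) = 1.781.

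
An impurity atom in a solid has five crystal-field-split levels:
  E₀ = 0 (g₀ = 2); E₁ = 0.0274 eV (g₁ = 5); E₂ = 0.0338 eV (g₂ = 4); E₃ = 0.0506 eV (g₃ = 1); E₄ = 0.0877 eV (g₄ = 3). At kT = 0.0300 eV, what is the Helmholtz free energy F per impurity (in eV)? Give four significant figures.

-0.05194 eV

Eᵢ/kT = 0, 0.913333, 1.12667, 1.68667, 2.92333.
Z = Σ gᵢe^(−Eᵢ/kT) = 2·e^(−0) + 5·e^(−0.913333) + 4·e^(−1.12667) + 1·e^(−1.68667) + 3·e^(−2.92333) = 2.00000 + 2.00592 + 1.29644 + 0.185135 + 0.161263 = 5.64876.
F = −kT ln Z = −0.0300 × ln(5.64876) = −0.0300 × 1.73144 = -0.05194 eV.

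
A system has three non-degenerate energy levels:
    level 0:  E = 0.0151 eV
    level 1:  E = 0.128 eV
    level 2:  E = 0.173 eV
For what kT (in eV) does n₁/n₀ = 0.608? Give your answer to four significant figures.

n₁/n₀ = exp[−(E₁−E₀)/kT] = 0.608.
⇒ (E₁−E₀)/kT = ln(1/0.608) = ln(1.64474) = 0.497582.
kT = 0.1129 eV / 0.497582 = 0.2269 eV.

0.2269 eV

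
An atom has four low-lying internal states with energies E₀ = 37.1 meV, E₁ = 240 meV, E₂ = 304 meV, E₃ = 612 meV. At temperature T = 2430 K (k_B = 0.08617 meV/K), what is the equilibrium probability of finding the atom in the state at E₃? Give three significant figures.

k_BT = 0.08617 × 2430 K = 209.39 meV.
Eᵢ/kT = 0.17718, 1.1462, 1.4518, 2.9228.
Z = Σ e^(−Eᵢ/kT) = e^(−0.17718) + e^(−1.1462) + e^(−1.4518) + e^(−2.9228) = 0.83763 + 0.31784 + 0.23415 + 0.053783 = 1.4434.
P₃ = e^(−E₃/kT) / Z = 0.053783/1.4434 = 0.0373.

0.0373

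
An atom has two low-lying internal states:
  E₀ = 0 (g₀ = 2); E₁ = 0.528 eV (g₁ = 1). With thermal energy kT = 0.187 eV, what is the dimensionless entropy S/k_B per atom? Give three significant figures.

Eᵢ/kT = 0, 2.8235.
Z = Σ gᵢe^(−Eᵢ/kT) = 2·e^(−0) + 1·e^(−2.8235) = 2.0000 + 0.059398 = 2.0594.
⟨E⟩ = Σ EᵢPᵢ = 0.015229 eV.
S/k_B = ln Z + ⟨E⟩/kT = ln(2.0594) + 0.015229/0.187 = 0.72241 + 0.081439 = 0.804.

0.804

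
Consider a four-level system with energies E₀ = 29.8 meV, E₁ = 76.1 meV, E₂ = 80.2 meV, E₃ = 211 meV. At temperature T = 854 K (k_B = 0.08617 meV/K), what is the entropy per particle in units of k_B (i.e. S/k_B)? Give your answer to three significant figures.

1.17

k_BT = 0.08617 × 854 K = 73.589 meV.
Eᵢ/kT = 0.40495, 1.0341, 1.0898, 2.8673.
Z = Σ e^(−Eᵢ/kT) = e^(−0.40495) + e^(−1.0341) + e^(−1.0898) + e^(−2.8673) = 0.66701 + 0.35555 + 0.33628 + 0.056852 = 1.4157.
⟨E⟩ = Σ EᵢPᵢ = 60.676 meV.
S/k_B = ln Z + ⟨E⟩/kT = ln(1.4157) + 60.676/73.589 = 0.34762 + 0.82453 = 1.17.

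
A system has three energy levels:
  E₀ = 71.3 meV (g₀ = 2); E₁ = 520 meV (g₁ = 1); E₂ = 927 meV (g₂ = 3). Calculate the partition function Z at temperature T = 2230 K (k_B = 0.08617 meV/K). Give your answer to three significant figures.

k_BT = 0.08617 × 2230 K = 192.16 meV.
Eᵢ/kT = 0.37104, 2.7061, 4.8241.
Z = Σ gᵢe^(−Eᵢ/kT) = 2·e^(−0.37104) + 1·e^(−2.7061) + 3·e^(−4.8241) = 1.3800 + 0.066797 + 0.024101 = 1.4709.

Z = 1.47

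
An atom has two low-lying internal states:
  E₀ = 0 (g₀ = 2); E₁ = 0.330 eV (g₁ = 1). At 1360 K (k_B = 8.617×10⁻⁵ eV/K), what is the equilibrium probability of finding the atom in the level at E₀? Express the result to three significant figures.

0.971

k_BT = 8.617×10⁻⁵ × 1360 K = 0.11719 eV.
Eᵢ/kT = 0, 2.8159.
Z = Σ gᵢe^(−Eᵢ/kT) = 2·e^(−0) + 1·e^(−2.8159) = 2.0000 + 0.059851 = 2.0599.
P₀ = g₀ e^(−E₀/kT) / Z = 2.0000/2.0599 = 0.971.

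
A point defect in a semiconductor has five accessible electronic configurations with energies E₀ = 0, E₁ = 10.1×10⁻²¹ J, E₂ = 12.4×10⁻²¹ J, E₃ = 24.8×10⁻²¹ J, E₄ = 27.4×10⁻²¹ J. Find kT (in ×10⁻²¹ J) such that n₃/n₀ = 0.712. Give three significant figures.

n₃/n₀ = exp[−(E₃−E₀)/kT] = 0.712.
⇒ (E₃−E₀)/kT = ln(1/0.712) = ln(1.4045) = 0.33968.
kT = 24.8 ×10⁻²¹ J / 0.33968 = 73.0 ×10⁻²¹ J.

73.0 ×10⁻²¹ J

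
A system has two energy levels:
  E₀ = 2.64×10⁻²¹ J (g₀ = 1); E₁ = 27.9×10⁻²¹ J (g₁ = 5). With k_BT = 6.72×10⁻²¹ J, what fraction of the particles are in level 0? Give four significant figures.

0.8956

Eᵢ/kT = 0.392857, 4.15179.
Z = Σ gᵢe^(−Eᵢ/kT) = 1·e^(−0.392857) + 5·e^(−4.15179) = 0.675125 + 0.0786811 = 0.753806.
P₀ = g₀ e^(−E₀/kT) / Z = 0.675125/0.753806 = 0.8956.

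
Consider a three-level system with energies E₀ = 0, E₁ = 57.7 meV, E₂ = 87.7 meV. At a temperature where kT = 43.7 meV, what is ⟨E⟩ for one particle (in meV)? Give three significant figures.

Eᵢ/kT = 0, 1.3204, 2.0069.
Z = Σ e^(−Eᵢ/kT) = e^(−0) + e^(−1.3204) + e^(−2.0069) = 1.0000 + 0.26703 + 0.13440 = 1.4014.
⟨E⟩ = Σ Eᵢ e^(−Eᵢ/kT) / Z = (0·1.0000 + 57.7·0.26703 + 87.7·0.13440) / 1.4014 = 19.4 meV.

19.4 meV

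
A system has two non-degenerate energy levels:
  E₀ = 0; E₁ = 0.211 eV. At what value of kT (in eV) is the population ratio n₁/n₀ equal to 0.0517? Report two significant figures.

0.071 eV

n₁/n₀ = exp[−(E₁−E₀)/kT] = 0.0517.
⇒ (E₁−E₀)/kT = ln(1/0.0517) = ln(19.34) = 2.962.
kT = 0.211 eV / 2.962 = 0.071 eV.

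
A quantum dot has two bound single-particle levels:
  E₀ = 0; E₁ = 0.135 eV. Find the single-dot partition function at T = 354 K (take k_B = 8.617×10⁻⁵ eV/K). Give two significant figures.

k_BT = 8.617×10⁻⁵ × 354 K = 0.03050 eV.
Eᵢ/kT = 0, 4.426.
Z = Σ e^(−Eᵢ/kT) = e^(−0) + e^(−4.426) = 1.000 + 0.01196 = 1.012.

Z = 1.0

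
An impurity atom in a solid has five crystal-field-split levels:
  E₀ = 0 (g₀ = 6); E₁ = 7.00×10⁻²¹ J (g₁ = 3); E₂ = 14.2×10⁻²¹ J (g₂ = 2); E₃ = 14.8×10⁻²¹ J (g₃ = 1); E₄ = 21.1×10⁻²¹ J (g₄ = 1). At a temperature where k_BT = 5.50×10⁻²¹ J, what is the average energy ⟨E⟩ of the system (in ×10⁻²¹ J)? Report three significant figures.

1.34 ×10⁻²¹ J

Eᵢ/kT = 0, 1.2727, 2.5818, 2.6909, 3.8364.
Z = Σ gᵢe^(−Eᵢ/kT) = 6·e^(−0) + 3·e^(−1.2727) + 2·e^(−2.5818) + 1·e^(−2.6909) + 1·e^(−3.8364) = 6.0000 + 0.84022 + 0.15128 + 0.067820 + 0.021571 = 7.0809.
⟨E⟩ = Σ Eᵢ gᵢe^(−Eᵢ/kT) / Z = (0·6.0000 + 7.00·0.84022 + 14.2·0.15128 + 14.8·0.067820 + 21.1·0.021571) / 7.0809 = 1.34 ×10⁻²¹ J.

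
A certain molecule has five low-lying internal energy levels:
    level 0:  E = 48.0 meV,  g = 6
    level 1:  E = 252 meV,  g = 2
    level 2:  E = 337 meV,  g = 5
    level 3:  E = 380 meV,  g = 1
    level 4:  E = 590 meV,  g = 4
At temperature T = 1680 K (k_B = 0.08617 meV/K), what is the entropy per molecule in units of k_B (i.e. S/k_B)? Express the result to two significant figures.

k_BT = 0.08617 × 1680 K = 144.8 meV.
Eᵢ/kT = 0.3315, 1.740, 2.327, 2.624, 4.075.
Z = Σ gᵢe^(−Eᵢ/kT) = 6·e^(−0.3315) + 2·e^(−1.740) + 5·e^(−2.327) + 1·e^(−2.624) + 4·e^(−4.075) = 4.307 + 0.3510 + 0.4879 + 0.07251 + 0.06797 = 5.286.
⟨E⟩ = Σ EᵢPᵢ = 99.75 meV.
S/k_B = ln Z + ⟨E⟩/kT = ln(5.286) + 99.75/144.8 = 1.665 + 0.6889 = 2.4.

2.4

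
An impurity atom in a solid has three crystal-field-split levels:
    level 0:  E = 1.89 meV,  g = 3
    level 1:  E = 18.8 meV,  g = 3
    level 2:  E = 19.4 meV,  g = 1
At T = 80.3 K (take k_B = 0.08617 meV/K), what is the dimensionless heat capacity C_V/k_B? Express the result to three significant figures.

0.555

k_BT = 0.08617 × 80.3 K = 6.9195 meV.
Eᵢ/kT = 0.27314, 2.7170, 2.8037.
Z = Σ gᵢe^(−Eᵢ/kT) = 3·e^(−0.27314) + 3·e^(−2.7170) + 1·e^(−2.8037) = 2.2830 + 0.19822 + 0.060585 = 2.5418.
⟨E⟩ = 3.6261 meV, ⟨E²⟩ = 39.742 meV².
C_V/k_B = (⟨E²⟩ − ⟨E⟩²)/(kT)² = (39.742 − 13.149)/47.879 = 0.555.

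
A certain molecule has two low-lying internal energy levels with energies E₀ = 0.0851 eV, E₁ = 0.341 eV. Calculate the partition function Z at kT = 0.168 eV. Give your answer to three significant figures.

Z = 0.734

Eᵢ/kT = 0.50655, 2.0298.
Z = Σ e^(−Eᵢ/kT) = e^(−0.50655) + e^(−2.0298) = 0.60257 + 0.13136 = 0.73393.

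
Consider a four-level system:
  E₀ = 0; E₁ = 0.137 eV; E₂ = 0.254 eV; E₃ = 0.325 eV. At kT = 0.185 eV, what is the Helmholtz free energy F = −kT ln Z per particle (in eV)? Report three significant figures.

-0.119 eV

Eᵢ/kT = 0, 0.74054, 1.3730, 1.7568.
Z = Σ e^(−Eᵢ/kT) = e^(−0) + e^(−0.74054) + e^(−1.3730) + e^(−1.7568) = 1.0000 + 0.47686 + 0.25335 + 0.17260 = 1.9028.
F = −kT ln Z = −0.185 × ln(1.9028) = −0.185 × 0.64333 = -0.119 eV.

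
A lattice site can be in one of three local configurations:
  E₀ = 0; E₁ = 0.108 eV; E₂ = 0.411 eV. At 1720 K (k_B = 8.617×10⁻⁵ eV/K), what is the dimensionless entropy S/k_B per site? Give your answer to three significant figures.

k_BT = 8.617×10⁻⁵ × 1720 K = 0.14821 eV.
Eᵢ/kT = 0, 0.72870, 2.7731.
Z = Σ e^(−Eᵢ/kT) = e^(−0) + e^(−0.72870) + e^(−2.7731) = 1.0000 + 0.48254 + 0.062468 = 1.5450.
⟨E⟩ = Σ EᵢPᵢ = 0.050349 eV.
S/k_B = ln Z + ⟨E⟩/kT = ln(1.5450) + 0.050349/0.14821 = 0.43502 + 0.33971 = 0.775.

0.775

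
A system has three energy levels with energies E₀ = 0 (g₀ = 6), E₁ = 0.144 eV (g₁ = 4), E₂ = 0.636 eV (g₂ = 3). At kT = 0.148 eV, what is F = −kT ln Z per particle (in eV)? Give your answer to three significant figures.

Eᵢ/kT = 0, 0.97297, 4.2973.
Z = Σ gᵢe^(−Eᵢ/kT) = 6·e^(−0) + 4·e^(−0.97297) + 3·e^(−4.2973) = 6.0000 + 1.5118 + 0.040816 = 7.5526.
F = −kT ln Z = −0.148 × ln(7.5526) = −0.148 × 2.0219 = -0.299 eV.

-0.299 eV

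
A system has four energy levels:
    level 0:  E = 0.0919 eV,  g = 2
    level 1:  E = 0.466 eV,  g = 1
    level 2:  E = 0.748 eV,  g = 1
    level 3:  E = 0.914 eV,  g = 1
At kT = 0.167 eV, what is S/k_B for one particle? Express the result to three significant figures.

Eᵢ/kT = 0.55030, 2.7904, 4.4790, 5.4731.
Z = Σ gᵢe^(−Eᵢ/kT) = 2·e^(−0.55030) + 1·e^(−2.7904) + 1·e^(−4.4790) + 1·e^(−5.4731) = 1.1536 + 0.061397 + 0.011345 + 0.0041982 = 1.2305.
⟨E⟩ = Σ EᵢPᵢ = 0.11942 eV.
S/k_B = ln Z + ⟨E⟩/kT = ln(1.2305) + 0.11942/0.167 = 0.20742 + 0.71509 = 0.923.

0.923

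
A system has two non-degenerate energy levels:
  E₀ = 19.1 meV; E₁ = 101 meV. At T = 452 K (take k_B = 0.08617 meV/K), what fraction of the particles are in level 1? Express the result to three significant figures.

0.109

k_BT = 0.08617 × 452 K = 38.949 meV.
Eᵢ/kT = 0.49038, 2.5931.
Z = Σ e^(−Eᵢ/kT) = e^(−0.49038) + e^(−2.5931) = 0.61239 + 0.074788 = 0.68718.
P₁ = e^(−E₁/kT) / Z = 0.074788/0.68718 = 0.109.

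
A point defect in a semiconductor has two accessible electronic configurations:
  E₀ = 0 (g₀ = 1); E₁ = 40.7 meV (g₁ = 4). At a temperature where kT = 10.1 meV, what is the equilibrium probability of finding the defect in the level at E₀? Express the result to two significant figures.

Eᵢ/kT = 0, 4.030.
Z = Σ gᵢe^(−Eᵢ/kT) = 1·e^(−0) + 4·e^(−4.030) = 1.000 + 0.07110 = 1.071.
P₀ = g₀ e^(−E₀/kT) / Z = 1.000/1.071 = 0.93.

0.93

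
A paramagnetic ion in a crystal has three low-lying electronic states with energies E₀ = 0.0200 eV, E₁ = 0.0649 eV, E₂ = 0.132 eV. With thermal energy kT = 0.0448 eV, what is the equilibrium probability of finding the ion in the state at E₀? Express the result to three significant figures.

Eᵢ/kT = 0.44643, 1.4487, 2.9464.
Z = Σ e^(−Eᵢ/kT) = e^(−0.44643) + e^(−1.4487) + e^(−2.9464) = 0.63991 + 0.23488 + 0.052528 = 0.92732.
P₀ = e^(−E₀/kT) / Z = 0.63991/0.92732 = 0.690.

0.690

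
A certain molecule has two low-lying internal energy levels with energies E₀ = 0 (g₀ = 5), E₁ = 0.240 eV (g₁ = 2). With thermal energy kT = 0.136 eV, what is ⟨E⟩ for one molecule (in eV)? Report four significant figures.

Eᵢ/kT = 0, 1.76471.
Z = Σ gᵢe^(−Eᵢ/kT) = 5·e^(−0) + 2·e^(−1.76471) = 5.00000 + 0.342473 = 5.34247.
⟨E⟩ = Σ Eᵢ gᵢe^(−Eᵢ/kT) / Z = (0·5.00000 + 0.240·0.342473) / 5.34247 = 0.01538 eV.

0.01538 eV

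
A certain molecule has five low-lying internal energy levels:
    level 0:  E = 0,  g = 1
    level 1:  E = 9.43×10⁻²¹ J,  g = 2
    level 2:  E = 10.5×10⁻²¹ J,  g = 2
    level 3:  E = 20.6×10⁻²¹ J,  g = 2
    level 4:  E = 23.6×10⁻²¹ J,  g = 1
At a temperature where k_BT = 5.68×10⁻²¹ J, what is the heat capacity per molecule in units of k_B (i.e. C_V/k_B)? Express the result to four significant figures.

1.059

Eᵢ/kT = 0, 1.66021, 1.84859, 3.62676, 4.15493.
Z = Σ gᵢe^(−Eᵢ/kT) = 1·e^(−0) + 2·e^(−1.66021) + 2·e^(−1.84859) + 2·e^(−3.62676) + 1·e^(−4.15493) = 1.00000 + 0.380198 + 0.314918 + 0.0532045 + 0.0156869 = 1.76401.
⟨E⟩ = 4.73814, ⟨E²⟩ = 56.6004.
C_V/k_B = (⟨E²⟩ − ⟨E⟩²)/(kT)² = (56.6004 − 22.4500)/32.2624 = 1.059.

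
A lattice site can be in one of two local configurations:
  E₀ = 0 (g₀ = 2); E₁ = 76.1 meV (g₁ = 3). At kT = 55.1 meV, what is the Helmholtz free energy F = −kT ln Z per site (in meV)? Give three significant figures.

Eᵢ/kT = 0, 1.3811.
Z = Σ gᵢe^(−Eᵢ/kT) = 2·e^(−0) + 3·e^(−1.3811) = 2.0000 + 0.75391 = 2.7539.
F = −kT ln Z = −55.1 × ln(2.7539) = −55.1 × 1.0130 = -55.8 meV.

-55.8 meV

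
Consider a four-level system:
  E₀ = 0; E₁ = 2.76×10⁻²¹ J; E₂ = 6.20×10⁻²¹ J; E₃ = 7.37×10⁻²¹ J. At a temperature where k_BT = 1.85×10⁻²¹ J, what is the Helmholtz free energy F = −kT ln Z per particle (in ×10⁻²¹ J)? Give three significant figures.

Eᵢ/kT = 0, 1.4919, 3.3514, 3.9838.
Z = Σ e^(−Eᵢ/kT) = e^(−0) + e^(−1.4919) + e^(−3.3514) + e^(−3.9838) = 1.0000 + 0.22494 + 0.035035 + 0.018615 = 1.2786.
F = −kT ln Z = −1.85 × ln(1.2786) = −1.85 × 0.24577 = -0.455 ×10⁻²¹ J.

-0.455 ×10⁻²¹ J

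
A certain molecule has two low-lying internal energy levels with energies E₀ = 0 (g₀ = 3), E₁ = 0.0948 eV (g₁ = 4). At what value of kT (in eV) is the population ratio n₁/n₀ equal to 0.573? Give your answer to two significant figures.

n₁/n₀ = (g₁/g₀) exp[−(E₁−E₀)/kT] = 0.573.
⇒ (E₁−E₀)/kT = ln((4/3)/0.573) = ln(2.327) = 0.8446.
kT = 0.0948 eV / 0.8446 = 0.11 eV.

0.11 eV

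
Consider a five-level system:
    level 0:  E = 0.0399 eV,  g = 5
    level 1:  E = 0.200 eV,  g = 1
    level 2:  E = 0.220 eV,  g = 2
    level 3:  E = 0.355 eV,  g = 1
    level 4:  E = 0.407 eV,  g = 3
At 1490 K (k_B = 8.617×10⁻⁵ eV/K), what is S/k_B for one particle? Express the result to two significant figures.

2.1

k_BT = 8.617×10⁻⁵ × 1490 K = 0.1284 eV.
Eᵢ/kT = 0.3107, 1.558, 1.713, 2.765, 3.170.
Z = Σ gᵢe^(−Eᵢ/kT) = 5·e^(−0.3107) + 1·e^(−1.558) + 2·e^(−1.713) + 1·e^(−2.765) + 3·e^(−3.170) = 3.665 + 0.2106 + 0.3606 + 0.06298 + 0.1260 = 4.425.
⟨E⟩ = Σ EᵢPᵢ = 0.07714 eV.
S/k_B = ln Z + ⟨E⟩/kT = ln(4.425) + 0.07714/0.1284 = 1.487 + 0.6008 = 2.1.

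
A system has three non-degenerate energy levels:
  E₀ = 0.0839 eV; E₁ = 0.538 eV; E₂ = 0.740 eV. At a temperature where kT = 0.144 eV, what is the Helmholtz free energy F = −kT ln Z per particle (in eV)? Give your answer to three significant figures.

0.0764 eV

Eᵢ/kT = 0.58264, 3.7361, 5.1389.
Z = Σ e^(−Eᵢ/kT) = e^(−0.58264) + e^(−3.7361) + e^(−5.1389) = 0.55842 + 0.023847 + 0.0058641 = 0.58813.
F = −kT ln Z = −0.144 × ln(0.58813) = −0.144 × -0.53081 = 0.0764 eV.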